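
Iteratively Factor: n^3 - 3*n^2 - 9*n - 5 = (n + 1)*(n^2 - 4*n - 5) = (n - 5)*(n + 1)*(n + 1)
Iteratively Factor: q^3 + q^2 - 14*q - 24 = (q - 4)*(q^2 + 5*q + 6) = (q - 4)*(q + 3)*(q + 2)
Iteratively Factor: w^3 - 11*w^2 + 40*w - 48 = (w - 3)*(w^2 - 8*w + 16) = (w - 4)*(w - 3)*(w - 4)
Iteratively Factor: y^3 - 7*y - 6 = (y - 3)*(y^2 + 3*y + 2) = (y - 3)*(y + 2)*(y + 1)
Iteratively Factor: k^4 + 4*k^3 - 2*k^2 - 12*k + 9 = (k - 1)*(k^3 + 5*k^2 + 3*k - 9) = (k - 1)^2*(k^2 + 6*k + 9) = (k - 1)^2*(k + 3)*(k + 3)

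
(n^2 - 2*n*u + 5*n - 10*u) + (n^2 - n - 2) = 2*n^2 - 2*n*u + 4*n - 10*u - 2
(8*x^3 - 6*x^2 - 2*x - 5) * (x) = 8*x^4 - 6*x^3 - 2*x^2 - 5*x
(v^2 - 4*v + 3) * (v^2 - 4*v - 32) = v^4 - 8*v^3 - 13*v^2 + 116*v - 96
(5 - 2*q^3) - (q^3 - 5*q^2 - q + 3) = -3*q^3 + 5*q^2 + q + 2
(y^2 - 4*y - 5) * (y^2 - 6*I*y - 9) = y^4 - 4*y^3 - 6*I*y^3 - 14*y^2 + 24*I*y^2 + 36*y + 30*I*y + 45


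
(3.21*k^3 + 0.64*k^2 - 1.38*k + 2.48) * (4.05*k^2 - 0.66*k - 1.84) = 13.0005*k^5 + 0.4734*k^4 - 11.9178*k^3 + 9.7772*k^2 + 0.9024*k - 4.5632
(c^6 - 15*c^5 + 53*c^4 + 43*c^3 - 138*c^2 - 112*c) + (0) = c^6 - 15*c^5 + 53*c^4 + 43*c^3 - 138*c^2 - 112*c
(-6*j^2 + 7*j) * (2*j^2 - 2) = -12*j^4 + 14*j^3 + 12*j^2 - 14*j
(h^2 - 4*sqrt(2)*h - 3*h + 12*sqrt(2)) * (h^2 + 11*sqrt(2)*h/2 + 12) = h^4 - 3*h^3 + 3*sqrt(2)*h^3/2 - 32*h^2 - 9*sqrt(2)*h^2/2 - 48*sqrt(2)*h + 96*h + 144*sqrt(2)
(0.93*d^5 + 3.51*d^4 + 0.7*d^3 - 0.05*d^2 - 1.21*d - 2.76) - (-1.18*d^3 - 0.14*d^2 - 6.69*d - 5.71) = 0.93*d^5 + 3.51*d^4 + 1.88*d^3 + 0.09*d^2 + 5.48*d + 2.95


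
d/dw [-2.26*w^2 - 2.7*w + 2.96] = -4.52*w - 2.7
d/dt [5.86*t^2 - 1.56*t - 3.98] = 11.72*t - 1.56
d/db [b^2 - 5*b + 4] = 2*b - 5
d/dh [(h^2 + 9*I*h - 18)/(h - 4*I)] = (h^2 - 8*I*h + 54)/(h^2 - 8*I*h - 16)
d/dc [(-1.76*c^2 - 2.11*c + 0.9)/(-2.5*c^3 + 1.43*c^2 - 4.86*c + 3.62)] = (-4.4*c^4 - 10.55*c^3 + 18.3209*c^2 - 15.3164*c - 3.2642)/(6.25*c^6 - 7.15*c^5 + 26.3449*c^4 - 31.9996*c^3 + 33.9728*c^2 - 35.1864*c + 13.1044)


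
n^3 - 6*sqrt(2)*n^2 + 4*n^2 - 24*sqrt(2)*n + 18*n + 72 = (n + 4)*(n - 3*sqrt(2))^2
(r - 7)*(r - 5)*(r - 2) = r^3 - 14*r^2 + 59*r - 70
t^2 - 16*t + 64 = (t - 8)^2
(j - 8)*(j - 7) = j^2 - 15*j + 56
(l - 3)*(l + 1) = l^2 - 2*l - 3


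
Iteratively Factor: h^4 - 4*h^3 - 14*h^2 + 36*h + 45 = (h + 3)*(h^3 - 7*h^2 + 7*h + 15) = (h - 3)*(h + 3)*(h^2 - 4*h - 5) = (h - 3)*(h + 1)*(h + 3)*(h - 5)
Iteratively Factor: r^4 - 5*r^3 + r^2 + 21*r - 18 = (r - 1)*(r^3 - 4*r^2 - 3*r + 18) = (r - 3)*(r - 1)*(r^2 - r - 6) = (r - 3)*(r - 1)*(r + 2)*(r - 3)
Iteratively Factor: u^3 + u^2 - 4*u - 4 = (u + 1)*(u^2 - 4) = (u - 2)*(u + 1)*(u + 2)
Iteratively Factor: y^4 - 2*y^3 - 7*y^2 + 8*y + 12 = (y - 3)*(y^3 + y^2 - 4*y - 4) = (y - 3)*(y + 2)*(y^2 - y - 2) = (y - 3)*(y - 2)*(y + 2)*(y + 1)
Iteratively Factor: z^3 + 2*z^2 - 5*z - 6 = (z + 3)*(z^2 - z - 2) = (z + 1)*(z + 3)*(z - 2)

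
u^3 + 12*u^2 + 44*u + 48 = (u + 2)*(u + 4)*(u + 6)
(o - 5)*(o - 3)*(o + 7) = o^3 - o^2 - 41*o + 105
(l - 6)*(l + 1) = l^2 - 5*l - 6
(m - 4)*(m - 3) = m^2 - 7*m + 12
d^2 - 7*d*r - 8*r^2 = (d - 8*r)*(d + r)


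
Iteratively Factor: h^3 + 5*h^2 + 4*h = (h + 1)*(h^2 + 4*h) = (h + 1)*(h + 4)*(h)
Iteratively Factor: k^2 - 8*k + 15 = (k - 3)*(k - 5)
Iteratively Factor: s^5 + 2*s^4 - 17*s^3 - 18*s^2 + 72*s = (s + 4)*(s^4 - 2*s^3 - 9*s^2 + 18*s) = (s - 2)*(s + 4)*(s^3 - 9*s) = (s - 3)*(s - 2)*(s + 4)*(s^2 + 3*s) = s*(s - 3)*(s - 2)*(s + 4)*(s + 3)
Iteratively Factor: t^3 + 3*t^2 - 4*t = (t + 4)*(t^2 - t) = (t - 1)*(t + 4)*(t)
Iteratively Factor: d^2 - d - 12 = (d + 3)*(d - 4)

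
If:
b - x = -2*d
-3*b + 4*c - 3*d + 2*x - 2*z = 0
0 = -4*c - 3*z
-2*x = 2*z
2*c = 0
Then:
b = 0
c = 0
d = 0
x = 0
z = 0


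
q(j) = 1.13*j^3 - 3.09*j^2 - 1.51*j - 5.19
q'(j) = 3.39*j^2 - 6.18*j - 1.51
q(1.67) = -11.07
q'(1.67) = -2.38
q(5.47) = 79.04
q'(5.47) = 66.12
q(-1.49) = -13.54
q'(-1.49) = 15.22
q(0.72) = -7.46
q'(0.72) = -4.20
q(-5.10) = -227.76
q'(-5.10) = 118.18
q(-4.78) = -191.99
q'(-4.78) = 105.49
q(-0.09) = -5.08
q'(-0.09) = -0.93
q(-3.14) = -65.90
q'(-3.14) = 51.32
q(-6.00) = -351.45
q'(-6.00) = 157.61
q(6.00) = 118.59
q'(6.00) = 83.45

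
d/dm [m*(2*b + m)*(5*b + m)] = 10*b^2 + 14*b*m + 3*m^2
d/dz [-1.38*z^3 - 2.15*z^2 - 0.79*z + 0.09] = -4.14*z^2 - 4.3*z - 0.79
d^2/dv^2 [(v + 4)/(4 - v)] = -16/(v - 4)^3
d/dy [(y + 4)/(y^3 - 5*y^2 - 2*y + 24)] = (y^3 - 5*y^2 - 2*y + (y + 4)*(-3*y^2 + 10*y + 2) + 24)/(y^3 - 5*y^2 - 2*y + 24)^2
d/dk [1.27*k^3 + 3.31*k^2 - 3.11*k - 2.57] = 3.81*k^2 + 6.62*k - 3.11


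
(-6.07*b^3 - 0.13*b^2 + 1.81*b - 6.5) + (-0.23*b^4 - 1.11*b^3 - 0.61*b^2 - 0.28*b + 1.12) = -0.23*b^4 - 7.18*b^3 - 0.74*b^2 + 1.53*b - 5.38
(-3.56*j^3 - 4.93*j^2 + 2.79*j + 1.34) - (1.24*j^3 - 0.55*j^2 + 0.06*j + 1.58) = -4.8*j^3 - 4.38*j^2 + 2.73*j - 0.24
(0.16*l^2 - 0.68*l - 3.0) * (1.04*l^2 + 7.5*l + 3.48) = 0.1664*l^4 + 0.4928*l^3 - 7.6632*l^2 - 24.8664*l - 10.44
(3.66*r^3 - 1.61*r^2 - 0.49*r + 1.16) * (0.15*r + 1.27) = 0.549*r^4 + 4.4067*r^3 - 2.1182*r^2 - 0.4483*r + 1.4732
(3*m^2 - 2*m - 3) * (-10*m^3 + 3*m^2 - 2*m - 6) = -30*m^5 + 29*m^4 + 18*m^3 - 23*m^2 + 18*m + 18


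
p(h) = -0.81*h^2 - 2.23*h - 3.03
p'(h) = -1.62*h - 2.23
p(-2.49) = -2.50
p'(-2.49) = 1.80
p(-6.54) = -23.09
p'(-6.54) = 8.36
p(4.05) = -25.35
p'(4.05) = -8.79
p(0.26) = -3.66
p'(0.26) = -2.65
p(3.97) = -24.65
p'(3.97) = -8.66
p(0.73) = -5.09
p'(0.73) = -3.41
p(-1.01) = -1.60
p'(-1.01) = -0.59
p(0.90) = -5.69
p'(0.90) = -3.69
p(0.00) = -3.03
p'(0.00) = -2.23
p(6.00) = -45.57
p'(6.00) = -11.95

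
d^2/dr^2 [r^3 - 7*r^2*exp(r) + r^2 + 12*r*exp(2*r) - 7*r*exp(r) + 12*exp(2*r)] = -7*r^2*exp(r) + 48*r*exp(2*r) - 35*r*exp(r) + 6*r + 96*exp(2*r) - 28*exp(r) + 2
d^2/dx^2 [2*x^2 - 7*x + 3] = 4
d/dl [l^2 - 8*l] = 2*l - 8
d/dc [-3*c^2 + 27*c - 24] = 27 - 6*c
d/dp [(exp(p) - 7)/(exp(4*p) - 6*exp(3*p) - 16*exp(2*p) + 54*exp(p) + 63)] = (-3*exp(2*p) - 2*exp(p) + 9)*exp(p)/(exp(6*p) + 2*exp(5*p) - 17*exp(4*p) - 36*exp(3*p) + 63*exp(2*p) + 162*exp(p) + 81)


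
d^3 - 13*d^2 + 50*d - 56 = (d - 7)*(d - 4)*(d - 2)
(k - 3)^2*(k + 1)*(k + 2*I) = k^4 - 5*k^3 + 2*I*k^3 + 3*k^2 - 10*I*k^2 + 9*k + 6*I*k + 18*I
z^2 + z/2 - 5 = (z - 2)*(z + 5/2)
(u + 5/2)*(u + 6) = u^2 + 17*u/2 + 15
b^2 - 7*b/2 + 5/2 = (b - 5/2)*(b - 1)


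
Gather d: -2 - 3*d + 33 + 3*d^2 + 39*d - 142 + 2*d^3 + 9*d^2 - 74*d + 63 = 2*d^3 + 12*d^2 - 38*d - 48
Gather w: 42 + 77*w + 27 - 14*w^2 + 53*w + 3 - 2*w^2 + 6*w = -16*w^2 + 136*w + 72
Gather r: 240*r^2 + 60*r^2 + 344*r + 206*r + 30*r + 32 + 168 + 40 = 300*r^2 + 580*r + 240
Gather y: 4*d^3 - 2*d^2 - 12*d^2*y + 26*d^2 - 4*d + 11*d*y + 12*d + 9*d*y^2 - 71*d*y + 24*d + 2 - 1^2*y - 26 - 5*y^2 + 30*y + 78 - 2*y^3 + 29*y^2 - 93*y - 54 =4*d^3 + 24*d^2 + 32*d - 2*y^3 + y^2*(9*d + 24) + y*(-12*d^2 - 60*d - 64)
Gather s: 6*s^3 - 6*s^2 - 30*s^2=6*s^3 - 36*s^2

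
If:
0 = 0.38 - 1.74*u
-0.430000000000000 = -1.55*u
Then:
No Solution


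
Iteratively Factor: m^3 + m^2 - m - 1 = (m + 1)*(m^2 - 1) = (m - 1)*(m + 1)*(m + 1)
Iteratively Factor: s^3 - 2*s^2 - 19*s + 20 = (s + 4)*(s^2 - 6*s + 5) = (s - 1)*(s + 4)*(s - 5)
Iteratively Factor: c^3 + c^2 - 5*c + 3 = (c + 3)*(c^2 - 2*c + 1) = (c - 1)*(c + 3)*(c - 1)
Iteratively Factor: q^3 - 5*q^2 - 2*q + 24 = (q - 3)*(q^2 - 2*q - 8) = (q - 3)*(q + 2)*(q - 4)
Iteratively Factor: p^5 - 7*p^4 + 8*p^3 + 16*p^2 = (p + 1)*(p^4 - 8*p^3 + 16*p^2) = p*(p + 1)*(p^3 - 8*p^2 + 16*p) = p*(p - 4)*(p + 1)*(p^2 - 4*p) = p*(p - 4)^2*(p + 1)*(p)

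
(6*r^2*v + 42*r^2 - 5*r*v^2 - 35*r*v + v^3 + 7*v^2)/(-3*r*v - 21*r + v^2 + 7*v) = -2*r + v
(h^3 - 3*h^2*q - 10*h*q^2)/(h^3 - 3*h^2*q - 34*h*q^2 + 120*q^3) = h*(-h - 2*q)/(-h^2 - 2*h*q + 24*q^2)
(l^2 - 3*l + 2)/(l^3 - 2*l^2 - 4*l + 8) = (l - 1)/(l^2 - 4)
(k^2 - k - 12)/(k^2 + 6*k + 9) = (k - 4)/(k + 3)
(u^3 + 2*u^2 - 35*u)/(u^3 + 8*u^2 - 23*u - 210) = u/(u + 6)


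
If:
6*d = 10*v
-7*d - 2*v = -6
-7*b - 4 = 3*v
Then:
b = -218/287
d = 30/41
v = 18/41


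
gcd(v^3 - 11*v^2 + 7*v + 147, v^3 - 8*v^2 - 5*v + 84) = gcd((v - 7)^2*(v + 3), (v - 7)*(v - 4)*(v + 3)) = v^2 - 4*v - 21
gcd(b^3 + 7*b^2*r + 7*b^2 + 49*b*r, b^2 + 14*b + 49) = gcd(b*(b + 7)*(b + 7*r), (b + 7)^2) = b + 7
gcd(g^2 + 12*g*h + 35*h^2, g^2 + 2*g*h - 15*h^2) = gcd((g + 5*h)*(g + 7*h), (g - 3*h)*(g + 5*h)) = g + 5*h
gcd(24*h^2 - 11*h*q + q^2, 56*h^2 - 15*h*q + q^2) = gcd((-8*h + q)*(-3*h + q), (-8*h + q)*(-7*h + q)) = -8*h + q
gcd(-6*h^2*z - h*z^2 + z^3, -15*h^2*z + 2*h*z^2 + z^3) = -3*h*z + z^2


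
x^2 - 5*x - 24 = (x - 8)*(x + 3)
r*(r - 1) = r^2 - r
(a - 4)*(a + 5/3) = a^2 - 7*a/3 - 20/3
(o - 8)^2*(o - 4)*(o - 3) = o^4 - 23*o^3 + 188*o^2 - 640*o + 768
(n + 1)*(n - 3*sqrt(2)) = n^2 - 3*sqrt(2)*n + n - 3*sqrt(2)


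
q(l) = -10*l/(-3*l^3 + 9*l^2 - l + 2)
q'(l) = -10*l*(9*l^2 - 18*l + 1)/(-3*l^3 + 9*l^2 - l + 2)^2 - 10/(-3*l^3 + 9*l^2 - l + 2)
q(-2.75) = 0.20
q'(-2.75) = 0.10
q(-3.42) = 0.15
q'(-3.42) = 0.06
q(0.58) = -1.50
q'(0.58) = -0.10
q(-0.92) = 0.71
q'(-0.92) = 0.62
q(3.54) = 1.62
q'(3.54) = -3.26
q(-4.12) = 0.11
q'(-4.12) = 0.04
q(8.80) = 0.06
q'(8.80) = -0.02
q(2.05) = -1.72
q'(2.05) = -1.12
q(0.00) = 0.00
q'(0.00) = -5.00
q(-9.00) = 0.03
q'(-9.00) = 0.01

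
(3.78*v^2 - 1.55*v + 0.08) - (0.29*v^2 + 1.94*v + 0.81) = 3.49*v^2 - 3.49*v - 0.73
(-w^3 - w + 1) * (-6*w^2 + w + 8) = 6*w^5 - w^4 - 2*w^3 - 7*w^2 - 7*w + 8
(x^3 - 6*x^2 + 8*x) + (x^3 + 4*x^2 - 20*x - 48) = 2*x^3 - 2*x^2 - 12*x - 48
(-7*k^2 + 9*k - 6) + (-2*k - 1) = -7*k^2 + 7*k - 7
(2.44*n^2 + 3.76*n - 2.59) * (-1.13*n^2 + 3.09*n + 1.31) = -2.7572*n^4 + 3.2908*n^3 + 17.7415*n^2 - 3.0775*n - 3.3929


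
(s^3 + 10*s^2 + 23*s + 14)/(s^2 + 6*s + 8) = (s^2 + 8*s + 7)/(s + 4)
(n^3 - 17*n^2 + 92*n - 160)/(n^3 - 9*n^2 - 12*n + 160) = (n - 4)/(n + 4)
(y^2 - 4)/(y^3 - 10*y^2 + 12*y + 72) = (y - 2)/(y^2 - 12*y + 36)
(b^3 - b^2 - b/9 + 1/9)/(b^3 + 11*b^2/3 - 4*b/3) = (3*b^2 - 2*b - 1)/(3*b*(b + 4))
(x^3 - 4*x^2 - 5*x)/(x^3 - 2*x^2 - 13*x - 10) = x/(x + 2)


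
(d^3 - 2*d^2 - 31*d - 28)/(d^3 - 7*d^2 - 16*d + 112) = (d + 1)/(d - 4)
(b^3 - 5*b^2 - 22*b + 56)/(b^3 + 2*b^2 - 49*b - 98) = (b^2 + 2*b - 8)/(b^2 + 9*b + 14)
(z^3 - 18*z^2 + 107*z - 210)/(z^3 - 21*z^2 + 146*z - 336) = (z - 5)/(z - 8)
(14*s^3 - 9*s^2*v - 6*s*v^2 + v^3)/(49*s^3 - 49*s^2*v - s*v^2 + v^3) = (2*s + v)/(7*s + v)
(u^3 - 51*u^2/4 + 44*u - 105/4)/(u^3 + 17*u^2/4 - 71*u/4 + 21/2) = (u^2 - 12*u + 35)/(u^2 + 5*u - 14)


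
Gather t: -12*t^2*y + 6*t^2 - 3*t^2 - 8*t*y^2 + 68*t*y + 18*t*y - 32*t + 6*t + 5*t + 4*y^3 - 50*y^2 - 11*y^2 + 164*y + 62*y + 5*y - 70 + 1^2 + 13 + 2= t^2*(3 - 12*y) + t*(-8*y^2 + 86*y - 21) + 4*y^3 - 61*y^2 + 231*y - 54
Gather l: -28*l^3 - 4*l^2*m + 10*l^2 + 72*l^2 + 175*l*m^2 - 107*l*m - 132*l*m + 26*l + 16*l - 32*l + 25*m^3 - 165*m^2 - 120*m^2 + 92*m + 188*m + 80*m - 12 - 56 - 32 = -28*l^3 + l^2*(82 - 4*m) + l*(175*m^2 - 239*m + 10) + 25*m^3 - 285*m^2 + 360*m - 100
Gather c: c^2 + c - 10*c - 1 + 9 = c^2 - 9*c + 8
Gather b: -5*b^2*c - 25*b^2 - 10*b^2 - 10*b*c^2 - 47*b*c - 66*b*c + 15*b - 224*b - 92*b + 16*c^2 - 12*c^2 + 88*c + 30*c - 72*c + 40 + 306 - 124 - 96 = b^2*(-5*c - 35) + b*(-10*c^2 - 113*c - 301) + 4*c^2 + 46*c + 126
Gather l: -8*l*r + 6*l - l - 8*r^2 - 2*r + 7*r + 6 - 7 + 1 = l*(5 - 8*r) - 8*r^2 + 5*r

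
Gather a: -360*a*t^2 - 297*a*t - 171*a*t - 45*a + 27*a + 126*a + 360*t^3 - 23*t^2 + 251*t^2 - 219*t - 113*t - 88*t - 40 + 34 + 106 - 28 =a*(-360*t^2 - 468*t + 108) + 360*t^3 + 228*t^2 - 420*t + 72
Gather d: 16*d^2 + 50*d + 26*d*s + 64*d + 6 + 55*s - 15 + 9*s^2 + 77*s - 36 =16*d^2 + d*(26*s + 114) + 9*s^2 + 132*s - 45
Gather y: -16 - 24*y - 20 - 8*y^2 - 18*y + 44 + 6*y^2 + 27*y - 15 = -2*y^2 - 15*y - 7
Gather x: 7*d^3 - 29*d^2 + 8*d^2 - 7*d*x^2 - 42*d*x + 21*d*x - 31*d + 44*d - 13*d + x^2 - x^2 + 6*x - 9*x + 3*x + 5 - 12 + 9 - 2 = 7*d^3 - 21*d^2 - 7*d*x^2 - 21*d*x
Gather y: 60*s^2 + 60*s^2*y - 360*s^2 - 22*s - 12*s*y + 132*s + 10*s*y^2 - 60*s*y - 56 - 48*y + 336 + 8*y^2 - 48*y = -300*s^2 + 110*s + y^2*(10*s + 8) + y*(60*s^2 - 72*s - 96) + 280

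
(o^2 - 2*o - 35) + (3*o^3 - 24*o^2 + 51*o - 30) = 3*o^3 - 23*o^2 + 49*o - 65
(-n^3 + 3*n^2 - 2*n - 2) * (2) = -2*n^3 + 6*n^2 - 4*n - 4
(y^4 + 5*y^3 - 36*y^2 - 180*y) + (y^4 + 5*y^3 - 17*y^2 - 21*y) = 2*y^4 + 10*y^3 - 53*y^2 - 201*y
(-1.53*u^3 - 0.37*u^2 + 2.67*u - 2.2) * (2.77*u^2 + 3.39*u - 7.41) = -4.2381*u^5 - 6.2116*u^4 + 17.4789*u^3 + 5.699*u^2 - 27.2427*u + 16.302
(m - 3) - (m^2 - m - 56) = -m^2 + 2*m + 53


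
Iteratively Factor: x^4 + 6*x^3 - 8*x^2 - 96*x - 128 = (x + 2)*(x^3 + 4*x^2 - 16*x - 64) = (x - 4)*(x + 2)*(x^2 + 8*x + 16) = (x - 4)*(x + 2)*(x + 4)*(x + 4)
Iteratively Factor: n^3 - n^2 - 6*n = (n)*(n^2 - n - 6) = n*(n - 3)*(n + 2)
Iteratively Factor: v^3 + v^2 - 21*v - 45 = (v + 3)*(v^2 - 2*v - 15) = (v - 5)*(v + 3)*(v + 3)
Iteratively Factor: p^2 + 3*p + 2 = (p + 2)*(p + 1)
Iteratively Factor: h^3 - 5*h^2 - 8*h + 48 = (h - 4)*(h^2 - h - 12) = (h - 4)^2*(h + 3)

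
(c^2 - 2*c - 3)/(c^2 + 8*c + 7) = (c - 3)/(c + 7)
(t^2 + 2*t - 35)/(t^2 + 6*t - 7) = (t - 5)/(t - 1)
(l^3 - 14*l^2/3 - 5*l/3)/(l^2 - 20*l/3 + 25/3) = l*(3*l + 1)/(3*l - 5)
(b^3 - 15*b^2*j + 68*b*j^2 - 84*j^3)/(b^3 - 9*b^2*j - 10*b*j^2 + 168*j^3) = (b - 2*j)/(b + 4*j)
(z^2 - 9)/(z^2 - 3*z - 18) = (z - 3)/(z - 6)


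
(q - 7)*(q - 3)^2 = q^3 - 13*q^2 + 51*q - 63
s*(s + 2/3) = s^2 + 2*s/3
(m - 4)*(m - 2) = m^2 - 6*m + 8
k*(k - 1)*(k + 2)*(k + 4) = k^4 + 5*k^3 + 2*k^2 - 8*k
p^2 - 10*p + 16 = (p - 8)*(p - 2)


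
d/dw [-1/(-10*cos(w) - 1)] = 10*sin(w)/(10*cos(w) + 1)^2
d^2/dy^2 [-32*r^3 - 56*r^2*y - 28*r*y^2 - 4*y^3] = -56*r - 24*y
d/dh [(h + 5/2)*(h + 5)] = 2*h + 15/2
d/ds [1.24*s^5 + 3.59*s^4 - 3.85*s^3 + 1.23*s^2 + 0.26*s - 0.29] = 6.2*s^4 + 14.36*s^3 - 11.55*s^2 + 2.46*s + 0.26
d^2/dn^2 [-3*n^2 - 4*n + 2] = -6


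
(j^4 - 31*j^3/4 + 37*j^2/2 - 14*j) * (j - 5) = j^5 - 51*j^4/4 + 229*j^3/4 - 213*j^2/2 + 70*j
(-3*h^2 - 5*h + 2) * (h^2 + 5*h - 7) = -3*h^4 - 20*h^3 - 2*h^2 + 45*h - 14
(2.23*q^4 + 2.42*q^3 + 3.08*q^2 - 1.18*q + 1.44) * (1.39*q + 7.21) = 3.0997*q^5 + 19.4421*q^4 + 21.7294*q^3 + 20.5666*q^2 - 6.5062*q + 10.3824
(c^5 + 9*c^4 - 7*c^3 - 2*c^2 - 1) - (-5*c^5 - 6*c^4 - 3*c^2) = 6*c^5 + 15*c^4 - 7*c^3 + c^2 - 1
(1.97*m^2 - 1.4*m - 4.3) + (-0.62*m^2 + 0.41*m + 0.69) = 1.35*m^2 - 0.99*m - 3.61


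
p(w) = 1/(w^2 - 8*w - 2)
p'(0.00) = 2.00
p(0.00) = -0.50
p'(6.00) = -0.02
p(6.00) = -0.07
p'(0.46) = 0.24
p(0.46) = -0.18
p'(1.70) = 0.03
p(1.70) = -0.08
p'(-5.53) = 0.00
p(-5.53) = 0.01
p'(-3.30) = 0.01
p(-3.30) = 0.03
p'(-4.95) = 0.00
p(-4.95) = 0.02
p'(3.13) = 0.01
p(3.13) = -0.06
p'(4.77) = -0.01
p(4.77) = -0.06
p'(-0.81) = 0.36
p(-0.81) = 0.19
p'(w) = (8 - 2*w)/(w^2 - 8*w - 2)^2 = 2*(4 - w)/(-w^2 + 8*w + 2)^2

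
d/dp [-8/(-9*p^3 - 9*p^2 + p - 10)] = 8*(-27*p^2 - 18*p + 1)/(9*p^3 + 9*p^2 - p + 10)^2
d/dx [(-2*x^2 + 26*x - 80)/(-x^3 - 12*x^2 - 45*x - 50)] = 2*(-x^3 + 31*x^2 - 74*x - 490)/(x^5 + 19*x^4 + 139*x^3 + 485*x^2 + 800*x + 500)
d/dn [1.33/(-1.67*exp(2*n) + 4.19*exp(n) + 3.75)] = (4.4422*exp(n) - 5.5727)*exp(n)/(-1.67*exp(2*n) + 4.19*exp(n) + 3.75)^2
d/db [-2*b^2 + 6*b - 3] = 6 - 4*b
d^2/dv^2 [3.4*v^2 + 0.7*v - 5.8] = 6.80000000000000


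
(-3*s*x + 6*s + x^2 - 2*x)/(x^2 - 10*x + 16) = (-3*s + x)/(x - 8)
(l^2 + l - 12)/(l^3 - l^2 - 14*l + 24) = 1/(l - 2)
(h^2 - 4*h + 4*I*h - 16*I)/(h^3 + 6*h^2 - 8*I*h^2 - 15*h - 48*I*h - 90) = (h^2 + h*(-4 + 4*I) - 16*I)/(h^3 + h^2*(6 - 8*I) + h*(-15 - 48*I) - 90)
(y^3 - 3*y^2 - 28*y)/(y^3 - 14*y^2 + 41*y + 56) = y*(y + 4)/(y^2 - 7*y - 8)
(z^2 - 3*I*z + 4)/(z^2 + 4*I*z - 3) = (z - 4*I)/(z + 3*I)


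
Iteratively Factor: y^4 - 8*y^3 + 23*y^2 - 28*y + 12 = (y - 2)*(y^3 - 6*y^2 + 11*y - 6) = (y - 2)*(y - 1)*(y^2 - 5*y + 6) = (y - 2)^2*(y - 1)*(y - 3)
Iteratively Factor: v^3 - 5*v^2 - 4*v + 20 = (v - 2)*(v^2 - 3*v - 10) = (v - 5)*(v - 2)*(v + 2)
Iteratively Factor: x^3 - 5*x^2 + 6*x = (x - 3)*(x^2 - 2*x) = (x - 3)*(x - 2)*(x)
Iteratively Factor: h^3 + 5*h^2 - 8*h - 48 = (h - 3)*(h^2 + 8*h + 16) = (h - 3)*(h + 4)*(h + 4)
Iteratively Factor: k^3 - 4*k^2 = (k)*(k^2 - 4*k) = k^2*(k - 4)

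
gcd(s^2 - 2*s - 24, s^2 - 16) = s + 4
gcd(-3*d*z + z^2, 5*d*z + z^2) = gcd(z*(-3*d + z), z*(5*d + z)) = z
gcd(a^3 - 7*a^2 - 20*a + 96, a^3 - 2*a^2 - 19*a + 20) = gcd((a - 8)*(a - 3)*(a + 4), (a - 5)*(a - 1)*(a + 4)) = a + 4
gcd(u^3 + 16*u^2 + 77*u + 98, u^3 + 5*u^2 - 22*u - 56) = u^2 + 9*u + 14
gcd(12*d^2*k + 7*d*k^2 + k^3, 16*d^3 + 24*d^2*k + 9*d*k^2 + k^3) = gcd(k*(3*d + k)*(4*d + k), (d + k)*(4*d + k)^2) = 4*d + k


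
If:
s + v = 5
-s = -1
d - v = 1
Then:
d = 5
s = 1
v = 4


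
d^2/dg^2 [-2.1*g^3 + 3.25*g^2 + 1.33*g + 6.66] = 6.5 - 12.6*g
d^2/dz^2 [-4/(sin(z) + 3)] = 4*(sin(z)^2 - 3*sin(z) - 2)/(sin(z) + 3)^3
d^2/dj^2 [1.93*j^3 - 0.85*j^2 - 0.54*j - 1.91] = 11.58*j - 1.7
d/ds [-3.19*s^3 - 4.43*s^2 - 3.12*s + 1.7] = -9.57*s^2 - 8.86*s - 3.12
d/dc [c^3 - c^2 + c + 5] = 3*c^2 - 2*c + 1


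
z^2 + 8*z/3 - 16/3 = (z - 4/3)*(z + 4)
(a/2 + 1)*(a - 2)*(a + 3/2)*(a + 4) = a^4/2 + 11*a^3/4 + a^2 - 11*a - 12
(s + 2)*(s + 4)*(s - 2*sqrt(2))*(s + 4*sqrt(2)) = s^4 + 2*sqrt(2)*s^3 + 6*s^3 - 8*s^2 + 12*sqrt(2)*s^2 - 96*s + 16*sqrt(2)*s - 128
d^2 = d^2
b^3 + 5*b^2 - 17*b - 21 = (b - 3)*(b + 1)*(b + 7)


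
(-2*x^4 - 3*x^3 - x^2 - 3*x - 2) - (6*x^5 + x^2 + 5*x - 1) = -6*x^5 - 2*x^4 - 3*x^3 - 2*x^2 - 8*x - 1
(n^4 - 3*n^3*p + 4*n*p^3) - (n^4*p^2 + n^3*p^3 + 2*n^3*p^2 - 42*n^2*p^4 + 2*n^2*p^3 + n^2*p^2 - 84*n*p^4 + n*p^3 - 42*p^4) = -n^4*p^2 + n^4 - n^3*p^3 - 2*n^3*p^2 - 3*n^3*p + 42*n^2*p^4 - 2*n^2*p^3 - n^2*p^2 + 84*n*p^4 + 3*n*p^3 + 42*p^4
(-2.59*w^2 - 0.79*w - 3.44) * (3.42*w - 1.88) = -8.8578*w^3 + 2.1674*w^2 - 10.2796*w + 6.4672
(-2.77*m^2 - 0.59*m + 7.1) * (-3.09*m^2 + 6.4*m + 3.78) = 8.5593*m^4 - 15.9049*m^3 - 36.1856*m^2 + 43.2098*m + 26.838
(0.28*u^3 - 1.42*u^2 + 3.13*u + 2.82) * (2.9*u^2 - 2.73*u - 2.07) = 0.812*u^5 - 4.8824*u^4 + 12.374*u^3 + 2.5725*u^2 - 14.1777*u - 5.8374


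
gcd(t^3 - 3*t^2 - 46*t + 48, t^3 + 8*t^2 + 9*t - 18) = t^2 + 5*t - 6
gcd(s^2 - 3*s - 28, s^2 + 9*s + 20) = s + 4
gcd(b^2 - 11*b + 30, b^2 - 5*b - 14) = 1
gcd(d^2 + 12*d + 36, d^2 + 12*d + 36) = d^2 + 12*d + 36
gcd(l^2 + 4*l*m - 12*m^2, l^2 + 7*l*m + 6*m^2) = l + 6*m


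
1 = 1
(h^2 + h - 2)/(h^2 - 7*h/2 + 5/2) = 2*(h + 2)/(2*h - 5)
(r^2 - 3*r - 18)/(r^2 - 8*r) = (r^2 - 3*r - 18)/(r*(r - 8))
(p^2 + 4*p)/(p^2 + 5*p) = (p + 4)/(p + 5)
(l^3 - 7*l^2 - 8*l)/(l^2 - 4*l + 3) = l*(l^2 - 7*l - 8)/(l^2 - 4*l + 3)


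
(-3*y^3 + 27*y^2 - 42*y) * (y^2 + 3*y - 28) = -3*y^5 + 18*y^4 + 123*y^3 - 882*y^2 + 1176*y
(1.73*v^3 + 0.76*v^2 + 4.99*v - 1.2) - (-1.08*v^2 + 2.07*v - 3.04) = 1.73*v^3 + 1.84*v^2 + 2.92*v + 1.84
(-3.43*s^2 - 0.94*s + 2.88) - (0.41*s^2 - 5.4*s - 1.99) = -3.84*s^2 + 4.46*s + 4.87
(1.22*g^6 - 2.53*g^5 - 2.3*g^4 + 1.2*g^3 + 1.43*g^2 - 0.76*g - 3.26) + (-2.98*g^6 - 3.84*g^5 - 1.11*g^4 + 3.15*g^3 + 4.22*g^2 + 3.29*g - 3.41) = -1.76*g^6 - 6.37*g^5 - 3.41*g^4 + 4.35*g^3 + 5.65*g^2 + 2.53*g - 6.67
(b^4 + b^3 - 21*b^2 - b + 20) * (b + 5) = b^5 + 6*b^4 - 16*b^3 - 106*b^2 + 15*b + 100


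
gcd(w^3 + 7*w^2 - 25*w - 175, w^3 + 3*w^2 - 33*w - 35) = w^2 + 2*w - 35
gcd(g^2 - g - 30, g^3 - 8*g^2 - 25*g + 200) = g + 5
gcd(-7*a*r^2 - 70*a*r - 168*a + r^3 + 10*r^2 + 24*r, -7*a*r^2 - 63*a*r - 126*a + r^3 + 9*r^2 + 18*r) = -7*a*r - 42*a + r^2 + 6*r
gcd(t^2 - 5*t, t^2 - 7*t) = t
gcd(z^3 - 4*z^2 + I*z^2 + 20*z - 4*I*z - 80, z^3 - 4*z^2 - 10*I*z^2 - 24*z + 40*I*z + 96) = z^2 + z*(-4 - 4*I) + 16*I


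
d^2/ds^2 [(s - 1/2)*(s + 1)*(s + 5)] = 6*s + 11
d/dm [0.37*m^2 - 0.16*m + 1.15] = 0.74*m - 0.16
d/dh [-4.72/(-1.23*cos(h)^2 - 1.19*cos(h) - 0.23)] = (11.6112*cos(h) + 5.6168)*sin(h)/(1.23*cos(h)^2 + 1.19*cos(h) + 0.23)^2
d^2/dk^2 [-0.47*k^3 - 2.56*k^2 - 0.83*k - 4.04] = -2.82*k - 5.12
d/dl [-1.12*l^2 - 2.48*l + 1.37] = -2.24*l - 2.48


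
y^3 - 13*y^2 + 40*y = y*(y - 8)*(y - 5)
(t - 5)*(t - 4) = t^2 - 9*t + 20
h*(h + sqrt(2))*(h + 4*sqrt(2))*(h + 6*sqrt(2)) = h^4 + 11*sqrt(2)*h^3 + 68*h^2 + 48*sqrt(2)*h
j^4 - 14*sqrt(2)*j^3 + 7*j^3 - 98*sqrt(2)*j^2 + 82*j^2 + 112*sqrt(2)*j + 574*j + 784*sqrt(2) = (j + 7)*(j - 8*sqrt(2))*(j - 7*sqrt(2))*(j + sqrt(2))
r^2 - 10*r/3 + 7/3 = (r - 7/3)*(r - 1)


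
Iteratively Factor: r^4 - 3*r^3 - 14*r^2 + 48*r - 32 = (r - 1)*(r^3 - 2*r^2 - 16*r + 32) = (r - 4)*(r - 1)*(r^2 + 2*r - 8) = (r - 4)*(r - 1)*(r + 4)*(r - 2)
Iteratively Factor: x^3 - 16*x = (x - 4)*(x^2 + 4*x) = x*(x - 4)*(x + 4)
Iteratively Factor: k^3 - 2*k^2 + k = (k - 1)*(k^2 - k) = (k - 1)^2*(k)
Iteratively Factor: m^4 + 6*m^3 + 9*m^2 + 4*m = (m + 1)*(m^3 + 5*m^2 + 4*m) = (m + 1)^2*(m^2 + 4*m) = (m + 1)^2*(m + 4)*(m)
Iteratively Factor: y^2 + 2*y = (y)*(y + 2)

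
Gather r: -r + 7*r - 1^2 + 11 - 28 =6*r - 18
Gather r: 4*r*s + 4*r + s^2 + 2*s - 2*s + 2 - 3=r*(4*s + 4) + s^2 - 1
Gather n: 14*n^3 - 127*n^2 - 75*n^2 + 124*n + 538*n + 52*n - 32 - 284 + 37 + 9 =14*n^3 - 202*n^2 + 714*n - 270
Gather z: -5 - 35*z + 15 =10 - 35*z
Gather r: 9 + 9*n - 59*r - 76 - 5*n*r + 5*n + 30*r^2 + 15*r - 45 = 14*n + 30*r^2 + r*(-5*n - 44) - 112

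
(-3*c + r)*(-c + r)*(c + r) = 3*c^3 - c^2*r - 3*c*r^2 + r^3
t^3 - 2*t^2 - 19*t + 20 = (t - 5)*(t - 1)*(t + 4)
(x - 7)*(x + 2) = x^2 - 5*x - 14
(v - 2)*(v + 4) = v^2 + 2*v - 8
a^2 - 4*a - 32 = (a - 8)*(a + 4)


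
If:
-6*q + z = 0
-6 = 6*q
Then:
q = -1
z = -6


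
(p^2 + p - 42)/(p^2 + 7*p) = (p - 6)/p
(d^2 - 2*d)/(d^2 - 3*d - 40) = d*(2 - d)/(-d^2 + 3*d + 40)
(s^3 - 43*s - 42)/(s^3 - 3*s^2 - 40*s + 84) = (s + 1)/(s - 2)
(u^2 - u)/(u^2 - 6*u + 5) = u/(u - 5)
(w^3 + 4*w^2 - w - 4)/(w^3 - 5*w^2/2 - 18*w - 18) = 2*(-w^3 - 4*w^2 + w + 4)/(-2*w^3 + 5*w^2 + 36*w + 36)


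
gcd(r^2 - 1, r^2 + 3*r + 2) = r + 1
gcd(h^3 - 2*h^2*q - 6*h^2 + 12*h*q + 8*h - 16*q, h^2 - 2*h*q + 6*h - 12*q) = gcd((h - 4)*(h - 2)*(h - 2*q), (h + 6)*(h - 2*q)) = -h + 2*q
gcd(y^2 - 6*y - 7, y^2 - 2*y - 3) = y + 1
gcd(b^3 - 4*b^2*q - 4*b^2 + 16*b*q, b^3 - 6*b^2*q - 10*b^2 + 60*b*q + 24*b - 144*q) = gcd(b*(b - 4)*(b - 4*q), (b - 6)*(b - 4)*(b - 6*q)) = b - 4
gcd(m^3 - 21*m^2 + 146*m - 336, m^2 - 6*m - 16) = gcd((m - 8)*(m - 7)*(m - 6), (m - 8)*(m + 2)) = m - 8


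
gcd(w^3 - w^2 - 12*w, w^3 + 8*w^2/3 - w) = w^2 + 3*w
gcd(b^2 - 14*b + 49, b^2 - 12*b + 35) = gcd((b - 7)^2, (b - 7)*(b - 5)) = b - 7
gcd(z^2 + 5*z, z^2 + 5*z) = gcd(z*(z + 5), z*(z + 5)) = z^2 + 5*z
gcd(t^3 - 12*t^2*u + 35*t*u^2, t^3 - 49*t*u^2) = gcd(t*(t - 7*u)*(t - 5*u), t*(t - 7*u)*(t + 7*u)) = t^2 - 7*t*u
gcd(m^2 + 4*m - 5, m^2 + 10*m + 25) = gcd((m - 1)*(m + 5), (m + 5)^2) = m + 5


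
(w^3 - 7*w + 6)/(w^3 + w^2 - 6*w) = (w - 1)/w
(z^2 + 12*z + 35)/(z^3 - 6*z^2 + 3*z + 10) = (z^2 + 12*z + 35)/(z^3 - 6*z^2 + 3*z + 10)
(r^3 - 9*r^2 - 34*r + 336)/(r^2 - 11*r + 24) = (r^2 - r - 42)/(r - 3)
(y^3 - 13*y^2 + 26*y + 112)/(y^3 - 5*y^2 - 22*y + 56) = (y^2 - 6*y - 16)/(y^2 + 2*y - 8)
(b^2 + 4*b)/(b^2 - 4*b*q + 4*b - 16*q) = b/(b - 4*q)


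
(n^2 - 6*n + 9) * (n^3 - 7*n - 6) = n^5 - 6*n^4 + 2*n^3 + 36*n^2 - 27*n - 54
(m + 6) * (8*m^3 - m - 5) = 8*m^4 + 48*m^3 - m^2 - 11*m - 30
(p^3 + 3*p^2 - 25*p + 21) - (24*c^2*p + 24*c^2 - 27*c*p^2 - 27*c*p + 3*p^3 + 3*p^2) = -24*c^2*p - 24*c^2 + 27*c*p^2 + 27*c*p - 2*p^3 - 25*p + 21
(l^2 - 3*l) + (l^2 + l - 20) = 2*l^2 - 2*l - 20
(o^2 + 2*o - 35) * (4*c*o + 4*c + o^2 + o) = 4*c*o^3 + 12*c*o^2 - 132*c*o - 140*c + o^4 + 3*o^3 - 33*o^2 - 35*o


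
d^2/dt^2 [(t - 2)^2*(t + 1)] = 6*t - 6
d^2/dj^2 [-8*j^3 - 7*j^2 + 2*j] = -48*j - 14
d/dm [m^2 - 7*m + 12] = 2*m - 7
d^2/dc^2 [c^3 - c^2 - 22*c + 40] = 6*c - 2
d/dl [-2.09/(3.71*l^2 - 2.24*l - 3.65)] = (15.5078*l - 4.6816)/(-3.71*l^2 + 2.24*l + 3.65)^2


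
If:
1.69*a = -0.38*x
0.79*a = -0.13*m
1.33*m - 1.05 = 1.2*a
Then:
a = -0.11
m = 0.69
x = 0.50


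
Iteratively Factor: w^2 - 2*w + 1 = (w - 1)*(w - 1)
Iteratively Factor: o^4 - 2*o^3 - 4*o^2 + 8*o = (o - 2)*(o^3 - 4*o) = (o - 2)^2*(o^2 + 2*o) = o*(o - 2)^2*(o + 2)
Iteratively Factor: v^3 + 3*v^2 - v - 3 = (v + 1)*(v^2 + 2*v - 3) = (v + 1)*(v + 3)*(v - 1)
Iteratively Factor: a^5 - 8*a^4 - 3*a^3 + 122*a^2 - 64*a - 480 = (a - 4)*(a^4 - 4*a^3 - 19*a^2 + 46*a + 120) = (a - 4)*(a + 3)*(a^3 - 7*a^2 + 2*a + 40) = (a - 4)*(a + 2)*(a + 3)*(a^2 - 9*a + 20) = (a - 5)*(a - 4)*(a + 2)*(a + 3)*(a - 4)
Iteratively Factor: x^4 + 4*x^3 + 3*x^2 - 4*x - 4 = (x + 1)*(x^3 + 3*x^2 - 4) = (x - 1)*(x + 1)*(x^2 + 4*x + 4) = (x - 1)*(x + 1)*(x + 2)*(x + 2)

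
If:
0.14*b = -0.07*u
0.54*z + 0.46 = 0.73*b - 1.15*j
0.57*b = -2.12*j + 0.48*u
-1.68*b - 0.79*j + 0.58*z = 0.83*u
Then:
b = 0.22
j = -0.16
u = -0.44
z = -0.21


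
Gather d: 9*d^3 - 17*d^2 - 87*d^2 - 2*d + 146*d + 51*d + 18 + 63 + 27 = 9*d^3 - 104*d^2 + 195*d + 108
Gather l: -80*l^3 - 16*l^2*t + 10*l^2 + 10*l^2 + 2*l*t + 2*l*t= -80*l^3 + l^2*(20 - 16*t) + 4*l*t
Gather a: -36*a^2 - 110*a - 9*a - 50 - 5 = -36*a^2 - 119*a - 55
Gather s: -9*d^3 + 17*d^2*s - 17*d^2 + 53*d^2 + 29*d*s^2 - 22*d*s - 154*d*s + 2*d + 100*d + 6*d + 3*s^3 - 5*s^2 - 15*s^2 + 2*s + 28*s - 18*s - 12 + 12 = -9*d^3 + 36*d^2 + 108*d + 3*s^3 + s^2*(29*d - 20) + s*(17*d^2 - 176*d + 12)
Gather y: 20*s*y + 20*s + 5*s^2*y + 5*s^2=5*s^2 + 20*s + y*(5*s^2 + 20*s)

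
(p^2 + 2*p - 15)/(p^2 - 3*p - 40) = (p - 3)/(p - 8)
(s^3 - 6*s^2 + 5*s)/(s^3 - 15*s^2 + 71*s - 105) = s*(s - 1)/(s^2 - 10*s + 21)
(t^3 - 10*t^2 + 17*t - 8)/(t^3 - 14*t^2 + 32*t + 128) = (t^2 - 2*t + 1)/(t^2 - 6*t - 16)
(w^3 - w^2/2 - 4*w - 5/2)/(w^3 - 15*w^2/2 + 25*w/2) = (w^2 + 2*w + 1)/(w*(w - 5))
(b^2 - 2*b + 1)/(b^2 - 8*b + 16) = (b^2 - 2*b + 1)/(b^2 - 8*b + 16)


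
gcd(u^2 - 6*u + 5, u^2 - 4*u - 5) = u - 5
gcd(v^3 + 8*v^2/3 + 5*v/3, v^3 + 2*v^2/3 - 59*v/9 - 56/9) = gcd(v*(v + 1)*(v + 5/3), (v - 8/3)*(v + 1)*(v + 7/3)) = v + 1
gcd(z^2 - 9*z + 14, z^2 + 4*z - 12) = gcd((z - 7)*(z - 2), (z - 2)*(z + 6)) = z - 2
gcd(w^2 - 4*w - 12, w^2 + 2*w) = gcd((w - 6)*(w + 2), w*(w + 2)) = w + 2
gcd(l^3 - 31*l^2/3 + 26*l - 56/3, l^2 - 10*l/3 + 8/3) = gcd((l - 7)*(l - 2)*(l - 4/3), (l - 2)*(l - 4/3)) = l^2 - 10*l/3 + 8/3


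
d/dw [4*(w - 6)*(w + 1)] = 8*w - 20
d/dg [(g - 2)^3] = 3*(g - 2)^2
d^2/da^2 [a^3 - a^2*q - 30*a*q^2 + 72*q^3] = 6*a - 2*q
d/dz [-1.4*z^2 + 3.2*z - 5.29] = 3.2 - 2.8*z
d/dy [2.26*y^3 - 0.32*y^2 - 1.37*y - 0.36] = 6.78*y^2 - 0.64*y - 1.37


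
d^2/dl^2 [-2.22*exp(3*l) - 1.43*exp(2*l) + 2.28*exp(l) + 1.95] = (-19.98*exp(2*l) - 5.72*exp(l) + 2.28)*exp(l)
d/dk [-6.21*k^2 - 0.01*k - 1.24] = -12.42*k - 0.01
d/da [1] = 0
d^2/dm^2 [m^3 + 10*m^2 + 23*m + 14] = 6*m + 20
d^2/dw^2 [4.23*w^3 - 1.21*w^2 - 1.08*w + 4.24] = 25.38*w - 2.42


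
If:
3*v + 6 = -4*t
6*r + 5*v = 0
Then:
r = -5*v/6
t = -3*v/4 - 3/2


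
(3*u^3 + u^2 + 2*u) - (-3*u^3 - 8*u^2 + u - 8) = 6*u^3 + 9*u^2 + u + 8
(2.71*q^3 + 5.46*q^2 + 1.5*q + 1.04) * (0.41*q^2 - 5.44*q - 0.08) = 1.1111*q^5 - 12.5038*q^4 - 29.3042*q^3 - 8.1704*q^2 - 5.7776*q - 0.0832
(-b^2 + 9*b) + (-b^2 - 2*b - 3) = -2*b^2 + 7*b - 3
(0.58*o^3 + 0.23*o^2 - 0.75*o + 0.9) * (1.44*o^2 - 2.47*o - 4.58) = 0.8352*o^5 - 1.1014*o^4 - 4.3045*o^3 + 2.0951*o^2 + 1.212*o - 4.122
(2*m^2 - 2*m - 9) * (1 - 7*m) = -14*m^3 + 16*m^2 + 61*m - 9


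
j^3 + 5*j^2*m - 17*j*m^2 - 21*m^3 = (j - 3*m)*(j + m)*(j + 7*m)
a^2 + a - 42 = (a - 6)*(a + 7)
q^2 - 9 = (q - 3)*(q + 3)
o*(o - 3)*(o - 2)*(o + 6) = o^4 + o^3 - 24*o^2 + 36*o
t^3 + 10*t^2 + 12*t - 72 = (t - 2)*(t + 6)^2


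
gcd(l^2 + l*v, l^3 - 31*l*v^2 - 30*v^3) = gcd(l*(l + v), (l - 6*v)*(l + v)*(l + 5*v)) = l + v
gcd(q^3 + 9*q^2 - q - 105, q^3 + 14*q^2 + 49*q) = q + 7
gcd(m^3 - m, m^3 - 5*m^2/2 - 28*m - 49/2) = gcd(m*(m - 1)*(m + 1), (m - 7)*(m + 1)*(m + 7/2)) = m + 1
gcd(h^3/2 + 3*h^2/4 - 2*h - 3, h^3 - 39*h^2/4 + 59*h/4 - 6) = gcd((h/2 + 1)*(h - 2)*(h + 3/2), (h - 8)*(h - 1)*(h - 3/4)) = 1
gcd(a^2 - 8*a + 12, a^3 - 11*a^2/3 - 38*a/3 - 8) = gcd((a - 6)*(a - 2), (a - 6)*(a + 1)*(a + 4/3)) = a - 6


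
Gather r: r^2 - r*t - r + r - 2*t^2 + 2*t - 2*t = r^2 - r*t - 2*t^2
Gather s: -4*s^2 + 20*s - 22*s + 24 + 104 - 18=-4*s^2 - 2*s + 110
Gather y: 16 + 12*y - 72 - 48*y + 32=-36*y - 24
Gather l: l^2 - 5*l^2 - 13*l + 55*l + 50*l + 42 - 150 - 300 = -4*l^2 + 92*l - 408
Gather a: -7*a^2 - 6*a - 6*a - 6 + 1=-7*a^2 - 12*a - 5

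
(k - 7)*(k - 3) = k^2 - 10*k + 21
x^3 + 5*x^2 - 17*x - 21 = (x - 3)*(x + 1)*(x + 7)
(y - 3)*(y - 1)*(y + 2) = y^3 - 2*y^2 - 5*y + 6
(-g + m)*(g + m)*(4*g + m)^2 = -16*g^4 - 8*g^3*m + 15*g^2*m^2 + 8*g*m^3 + m^4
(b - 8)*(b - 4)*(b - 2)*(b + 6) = b^4 - 8*b^3 - 28*b^2 + 272*b - 384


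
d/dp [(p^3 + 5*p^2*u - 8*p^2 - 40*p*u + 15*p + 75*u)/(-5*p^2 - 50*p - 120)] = (-p^4 - 20*p^3 - 90*p^2*u + 23*p^2 - 90*p*u + 384*p + 1710*u - 360)/(5*(p^4 + 20*p^3 + 148*p^2 + 480*p + 576))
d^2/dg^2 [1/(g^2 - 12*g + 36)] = 6/(g^4 - 24*g^3 + 216*g^2 - 864*g + 1296)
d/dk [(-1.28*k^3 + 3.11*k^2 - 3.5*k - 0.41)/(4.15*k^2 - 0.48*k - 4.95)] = (-5.312*k^4 + 1.2288*k^3 + 32.0402*k^2 - 27.386*k + 17.1282)/(17.2225*k^4 - 3.984*k^3 - 40.8546*k^2 + 4.752*k + 24.5025)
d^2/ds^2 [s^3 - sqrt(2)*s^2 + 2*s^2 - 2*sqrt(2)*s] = 6*s - 2*sqrt(2) + 4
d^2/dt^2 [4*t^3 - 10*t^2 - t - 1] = 24*t - 20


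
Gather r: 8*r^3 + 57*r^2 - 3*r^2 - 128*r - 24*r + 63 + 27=8*r^3 + 54*r^2 - 152*r + 90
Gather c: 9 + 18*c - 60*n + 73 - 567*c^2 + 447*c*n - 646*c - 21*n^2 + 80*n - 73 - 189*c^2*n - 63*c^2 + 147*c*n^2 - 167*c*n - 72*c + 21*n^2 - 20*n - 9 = c^2*(-189*n - 630) + c*(147*n^2 + 280*n - 700)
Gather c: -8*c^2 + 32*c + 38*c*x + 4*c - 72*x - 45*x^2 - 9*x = -8*c^2 + c*(38*x + 36) - 45*x^2 - 81*x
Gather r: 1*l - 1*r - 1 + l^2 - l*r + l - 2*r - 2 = l^2 + 2*l + r*(-l - 3) - 3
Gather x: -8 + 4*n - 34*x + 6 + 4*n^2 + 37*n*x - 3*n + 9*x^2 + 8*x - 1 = 4*n^2 + n + 9*x^2 + x*(37*n - 26) - 3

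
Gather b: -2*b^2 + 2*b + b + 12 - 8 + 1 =-2*b^2 + 3*b + 5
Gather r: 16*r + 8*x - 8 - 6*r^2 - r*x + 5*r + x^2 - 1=-6*r^2 + r*(21 - x) + x^2 + 8*x - 9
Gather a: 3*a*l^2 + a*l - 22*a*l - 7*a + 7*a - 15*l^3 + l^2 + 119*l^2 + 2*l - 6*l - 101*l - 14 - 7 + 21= a*(3*l^2 - 21*l) - 15*l^3 + 120*l^2 - 105*l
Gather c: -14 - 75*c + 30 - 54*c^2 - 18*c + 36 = -54*c^2 - 93*c + 52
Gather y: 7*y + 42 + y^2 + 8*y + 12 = y^2 + 15*y + 54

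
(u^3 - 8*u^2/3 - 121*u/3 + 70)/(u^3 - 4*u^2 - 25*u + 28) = (u^2 + 13*u/3 - 10)/(u^2 + 3*u - 4)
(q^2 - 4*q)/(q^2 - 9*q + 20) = q/(q - 5)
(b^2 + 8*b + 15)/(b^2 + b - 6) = (b + 5)/(b - 2)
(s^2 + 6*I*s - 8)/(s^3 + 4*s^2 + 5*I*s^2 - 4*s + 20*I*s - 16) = (s + 2*I)/(s^2 + s*(4 + I) + 4*I)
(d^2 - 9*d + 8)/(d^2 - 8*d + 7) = (d - 8)/(d - 7)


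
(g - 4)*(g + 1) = g^2 - 3*g - 4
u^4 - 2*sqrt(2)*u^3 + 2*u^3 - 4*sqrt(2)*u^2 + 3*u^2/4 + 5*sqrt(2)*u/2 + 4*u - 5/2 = (u - 1/2)*(u + 5/2)*(u - sqrt(2))^2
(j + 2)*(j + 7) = j^2 + 9*j + 14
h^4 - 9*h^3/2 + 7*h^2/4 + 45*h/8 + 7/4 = (h - 7/2)*(h - 2)*(h + 1/2)^2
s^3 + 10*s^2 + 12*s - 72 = (s - 2)*(s + 6)^2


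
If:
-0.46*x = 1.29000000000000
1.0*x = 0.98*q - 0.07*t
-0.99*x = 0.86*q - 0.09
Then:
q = 3.33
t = 86.72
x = -2.80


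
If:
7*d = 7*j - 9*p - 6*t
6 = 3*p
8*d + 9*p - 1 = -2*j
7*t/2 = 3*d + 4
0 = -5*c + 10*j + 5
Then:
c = 228/281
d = -1181/562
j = -53/562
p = 2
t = -185/281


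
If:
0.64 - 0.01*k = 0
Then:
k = 64.00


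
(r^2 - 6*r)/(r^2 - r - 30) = r/(r + 5)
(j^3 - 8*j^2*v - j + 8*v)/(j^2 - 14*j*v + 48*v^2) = (1 - j^2)/(-j + 6*v)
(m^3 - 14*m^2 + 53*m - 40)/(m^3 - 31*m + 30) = (m - 8)/(m + 6)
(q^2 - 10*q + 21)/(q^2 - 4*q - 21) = (q - 3)/(q + 3)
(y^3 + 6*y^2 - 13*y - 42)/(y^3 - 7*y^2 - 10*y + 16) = (y^2 + 4*y - 21)/(y^2 - 9*y + 8)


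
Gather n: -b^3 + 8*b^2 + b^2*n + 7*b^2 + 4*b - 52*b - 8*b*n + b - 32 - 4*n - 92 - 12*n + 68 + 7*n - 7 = -b^3 + 15*b^2 - 47*b + n*(b^2 - 8*b - 9) - 63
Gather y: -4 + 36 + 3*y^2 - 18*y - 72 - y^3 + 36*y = -y^3 + 3*y^2 + 18*y - 40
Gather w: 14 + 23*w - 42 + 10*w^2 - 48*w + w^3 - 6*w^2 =w^3 + 4*w^2 - 25*w - 28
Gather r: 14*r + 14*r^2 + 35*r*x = 14*r^2 + r*(35*x + 14)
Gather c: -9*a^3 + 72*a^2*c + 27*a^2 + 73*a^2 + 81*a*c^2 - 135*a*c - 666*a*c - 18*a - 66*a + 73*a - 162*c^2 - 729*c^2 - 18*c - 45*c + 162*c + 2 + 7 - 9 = -9*a^3 + 100*a^2 - 11*a + c^2*(81*a - 891) + c*(72*a^2 - 801*a + 99)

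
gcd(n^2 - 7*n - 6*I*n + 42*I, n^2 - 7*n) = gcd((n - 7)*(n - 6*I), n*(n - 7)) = n - 7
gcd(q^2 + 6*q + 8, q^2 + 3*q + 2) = q + 2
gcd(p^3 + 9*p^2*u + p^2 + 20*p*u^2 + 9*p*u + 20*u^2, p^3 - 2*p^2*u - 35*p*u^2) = p + 5*u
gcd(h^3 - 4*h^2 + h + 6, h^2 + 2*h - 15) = h - 3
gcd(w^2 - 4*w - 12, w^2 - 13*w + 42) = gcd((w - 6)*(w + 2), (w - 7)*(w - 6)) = w - 6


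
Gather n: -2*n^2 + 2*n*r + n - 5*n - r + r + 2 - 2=-2*n^2 + n*(2*r - 4)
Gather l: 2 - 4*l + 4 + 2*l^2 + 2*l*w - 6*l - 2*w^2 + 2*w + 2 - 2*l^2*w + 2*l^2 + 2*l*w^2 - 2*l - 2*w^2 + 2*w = l^2*(4 - 2*w) + l*(2*w^2 + 2*w - 12) - 4*w^2 + 4*w + 8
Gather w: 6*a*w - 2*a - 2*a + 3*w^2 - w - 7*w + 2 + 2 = -4*a + 3*w^2 + w*(6*a - 8) + 4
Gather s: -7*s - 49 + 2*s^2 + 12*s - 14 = 2*s^2 + 5*s - 63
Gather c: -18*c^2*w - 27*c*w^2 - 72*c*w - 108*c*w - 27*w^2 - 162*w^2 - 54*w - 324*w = -18*c^2*w + c*(-27*w^2 - 180*w) - 189*w^2 - 378*w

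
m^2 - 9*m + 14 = (m - 7)*(m - 2)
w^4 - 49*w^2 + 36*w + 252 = (w - 6)*(w - 3)*(w + 2)*(w + 7)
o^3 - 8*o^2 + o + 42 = (o - 7)*(o - 3)*(o + 2)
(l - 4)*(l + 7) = l^2 + 3*l - 28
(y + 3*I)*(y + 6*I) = y^2 + 9*I*y - 18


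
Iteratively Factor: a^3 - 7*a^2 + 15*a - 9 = (a - 1)*(a^2 - 6*a + 9) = (a - 3)*(a - 1)*(a - 3)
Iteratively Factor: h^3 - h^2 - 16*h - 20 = (h + 2)*(h^2 - 3*h - 10) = (h - 5)*(h + 2)*(h + 2)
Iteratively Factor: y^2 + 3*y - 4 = (y - 1)*(y + 4)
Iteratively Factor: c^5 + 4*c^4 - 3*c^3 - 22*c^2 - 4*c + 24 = (c + 3)*(c^4 + c^3 - 6*c^2 - 4*c + 8) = (c - 1)*(c + 3)*(c^3 + 2*c^2 - 4*c - 8) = (c - 2)*(c - 1)*(c + 3)*(c^2 + 4*c + 4) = (c - 2)*(c - 1)*(c + 2)*(c + 3)*(c + 2)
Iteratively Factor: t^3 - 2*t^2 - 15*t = (t - 5)*(t^2 + 3*t) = (t - 5)*(t + 3)*(t)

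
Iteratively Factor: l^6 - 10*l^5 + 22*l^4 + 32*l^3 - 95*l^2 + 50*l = (l - 5)*(l^5 - 5*l^4 - 3*l^3 + 17*l^2 - 10*l) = (l - 5)*(l - 1)*(l^4 - 4*l^3 - 7*l^2 + 10*l) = (l - 5)*(l - 1)^2*(l^3 - 3*l^2 - 10*l) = l*(l - 5)*(l - 1)^2*(l^2 - 3*l - 10) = l*(l - 5)^2*(l - 1)^2*(l + 2)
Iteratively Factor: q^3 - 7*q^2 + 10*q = (q)*(q^2 - 7*q + 10) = q*(q - 2)*(q - 5)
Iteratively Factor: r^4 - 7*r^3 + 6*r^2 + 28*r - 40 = (r - 2)*(r^3 - 5*r^2 - 4*r + 20) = (r - 5)*(r - 2)*(r^2 - 4) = (r - 5)*(r - 2)^2*(r + 2)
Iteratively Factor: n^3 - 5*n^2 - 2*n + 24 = (n - 3)*(n^2 - 2*n - 8) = (n - 4)*(n - 3)*(n + 2)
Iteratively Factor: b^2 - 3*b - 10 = (b - 5)*(b + 2)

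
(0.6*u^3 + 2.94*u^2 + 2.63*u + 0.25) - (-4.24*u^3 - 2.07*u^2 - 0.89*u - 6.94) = 4.84*u^3 + 5.01*u^2 + 3.52*u + 7.19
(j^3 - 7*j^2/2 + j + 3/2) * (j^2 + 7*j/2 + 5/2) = j^5 - 35*j^3/4 - 15*j^2/4 + 31*j/4 + 15/4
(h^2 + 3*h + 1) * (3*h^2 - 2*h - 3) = 3*h^4 + 7*h^3 - 6*h^2 - 11*h - 3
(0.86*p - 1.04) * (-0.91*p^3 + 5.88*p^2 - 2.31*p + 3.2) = -0.7826*p^4 + 6.0032*p^3 - 8.1018*p^2 + 5.1544*p - 3.328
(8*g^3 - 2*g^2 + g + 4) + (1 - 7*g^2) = 8*g^3 - 9*g^2 + g + 5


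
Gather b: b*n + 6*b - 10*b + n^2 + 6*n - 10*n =b*(n - 4) + n^2 - 4*n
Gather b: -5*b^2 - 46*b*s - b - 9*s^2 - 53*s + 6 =-5*b^2 + b*(-46*s - 1) - 9*s^2 - 53*s + 6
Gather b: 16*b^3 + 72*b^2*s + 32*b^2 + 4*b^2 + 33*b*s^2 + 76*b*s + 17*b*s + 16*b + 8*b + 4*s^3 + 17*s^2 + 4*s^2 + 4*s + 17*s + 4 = 16*b^3 + b^2*(72*s + 36) + b*(33*s^2 + 93*s + 24) + 4*s^3 + 21*s^2 + 21*s + 4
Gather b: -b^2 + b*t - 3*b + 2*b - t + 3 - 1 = -b^2 + b*(t - 1) - t + 2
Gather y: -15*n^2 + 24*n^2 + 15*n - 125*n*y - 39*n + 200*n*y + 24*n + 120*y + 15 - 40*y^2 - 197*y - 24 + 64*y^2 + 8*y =9*n^2 + 24*y^2 + y*(75*n - 69) - 9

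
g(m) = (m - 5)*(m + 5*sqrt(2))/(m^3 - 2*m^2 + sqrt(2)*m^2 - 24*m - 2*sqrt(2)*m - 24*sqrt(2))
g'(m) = (m - 5)*(m + 5*sqrt(2))*(-3*m^2 - 2*sqrt(2)*m + 4*m + 2*sqrt(2) + 24)/(m^3 - 2*m^2 + sqrt(2)*m^2 - 24*m - 2*sqrt(2)*m - 24*sqrt(2))^2 + (m - 5)/(m^3 - 2*m^2 + sqrt(2)*m^2 - 24*m - 2*sqrt(2)*m - 24*sqrt(2)) + (m + 5*sqrt(2))/(m^3 - 2*m^2 + sqrt(2)*m^2 - 24*m - 2*sqrt(2)*m - 24*sqrt(2))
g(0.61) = 0.67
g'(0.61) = -0.42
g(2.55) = 0.26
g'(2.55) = -0.11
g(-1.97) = -3.95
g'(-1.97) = -5.87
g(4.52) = 0.07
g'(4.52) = -0.12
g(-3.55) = -3.28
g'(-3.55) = 4.86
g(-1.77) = -5.82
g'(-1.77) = -14.74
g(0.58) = 0.68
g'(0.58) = -0.43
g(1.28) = 0.46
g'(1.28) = -0.23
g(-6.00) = 0.11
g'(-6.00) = 0.18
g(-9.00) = -0.05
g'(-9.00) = 0.01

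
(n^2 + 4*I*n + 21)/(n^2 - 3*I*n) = (n + 7*I)/n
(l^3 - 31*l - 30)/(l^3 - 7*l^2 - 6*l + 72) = (l^2 + 6*l + 5)/(l^2 - l - 12)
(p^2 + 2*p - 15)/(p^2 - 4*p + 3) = (p + 5)/(p - 1)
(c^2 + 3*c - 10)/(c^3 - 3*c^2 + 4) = (c + 5)/(c^2 - c - 2)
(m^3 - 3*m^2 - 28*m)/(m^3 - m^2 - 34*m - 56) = m/(m + 2)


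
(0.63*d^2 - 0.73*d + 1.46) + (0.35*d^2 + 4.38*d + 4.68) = 0.98*d^2 + 3.65*d + 6.14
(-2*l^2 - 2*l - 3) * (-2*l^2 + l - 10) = 4*l^4 + 2*l^3 + 24*l^2 + 17*l + 30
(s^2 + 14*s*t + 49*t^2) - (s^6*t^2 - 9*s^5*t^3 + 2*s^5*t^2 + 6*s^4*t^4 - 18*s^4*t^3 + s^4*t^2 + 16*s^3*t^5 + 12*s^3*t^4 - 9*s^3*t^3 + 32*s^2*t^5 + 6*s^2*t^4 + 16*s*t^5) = -s^6*t^2 + 9*s^5*t^3 - 2*s^5*t^2 - 6*s^4*t^4 + 18*s^4*t^3 - s^4*t^2 - 16*s^3*t^5 - 12*s^3*t^4 + 9*s^3*t^3 - 32*s^2*t^5 - 6*s^2*t^4 + s^2 - 16*s*t^5 + 14*s*t + 49*t^2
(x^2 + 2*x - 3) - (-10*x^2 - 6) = 11*x^2 + 2*x + 3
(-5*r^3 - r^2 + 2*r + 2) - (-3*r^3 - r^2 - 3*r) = -2*r^3 + 5*r + 2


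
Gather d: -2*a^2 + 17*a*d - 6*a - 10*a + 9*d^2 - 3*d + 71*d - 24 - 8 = -2*a^2 - 16*a + 9*d^2 + d*(17*a + 68) - 32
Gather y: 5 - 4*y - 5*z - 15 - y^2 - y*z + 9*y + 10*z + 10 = -y^2 + y*(5 - z) + 5*z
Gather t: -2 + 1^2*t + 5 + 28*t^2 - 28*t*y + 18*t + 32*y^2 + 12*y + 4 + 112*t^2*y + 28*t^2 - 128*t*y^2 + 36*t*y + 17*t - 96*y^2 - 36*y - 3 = t^2*(112*y + 56) + t*(-128*y^2 + 8*y + 36) - 64*y^2 - 24*y + 4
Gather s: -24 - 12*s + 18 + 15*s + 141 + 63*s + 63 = 66*s + 198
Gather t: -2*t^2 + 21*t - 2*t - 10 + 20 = -2*t^2 + 19*t + 10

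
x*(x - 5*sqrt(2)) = x^2 - 5*sqrt(2)*x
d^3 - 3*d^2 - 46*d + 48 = (d - 8)*(d - 1)*(d + 6)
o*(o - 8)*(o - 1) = o^3 - 9*o^2 + 8*o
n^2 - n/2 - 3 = (n - 2)*(n + 3/2)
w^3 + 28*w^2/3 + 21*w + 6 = (w + 1/3)*(w + 3)*(w + 6)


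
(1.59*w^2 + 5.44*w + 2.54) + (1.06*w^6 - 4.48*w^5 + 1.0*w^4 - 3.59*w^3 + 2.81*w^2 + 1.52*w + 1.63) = 1.06*w^6 - 4.48*w^5 + 1.0*w^4 - 3.59*w^3 + 4.4*w^2 + 6.96*w + 4.17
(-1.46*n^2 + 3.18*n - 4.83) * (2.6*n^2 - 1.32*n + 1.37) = -3.796*n^4 + 10.1952*n^3 - 18.7558*n^2 + 10.7322*n - 6.6171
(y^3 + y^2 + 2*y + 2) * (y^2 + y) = y^5 + 2*y^4 + 3*y^3 + 4*y^2 + 2*y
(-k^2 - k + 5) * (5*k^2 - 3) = -5*k^4 - 5*k^3 + 28*k^2 + 3*k - 15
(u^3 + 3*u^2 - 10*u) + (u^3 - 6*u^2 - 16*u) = 2*u^3 - 3*u^2 - 26*u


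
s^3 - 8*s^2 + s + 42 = (s - 7)*(s - 3)*(s + 2)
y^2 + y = y*(y + 1)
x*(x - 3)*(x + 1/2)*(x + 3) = x^4 + x^3/2 - 9*x^2 - 9*x/2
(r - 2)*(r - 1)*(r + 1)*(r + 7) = r^4 + 5*r^3 - 15*r^2 - 5*r + 14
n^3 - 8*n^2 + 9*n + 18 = (n - 6)*(n - 3)*(n + 1)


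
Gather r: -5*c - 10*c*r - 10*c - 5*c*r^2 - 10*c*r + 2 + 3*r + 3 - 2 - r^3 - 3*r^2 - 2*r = -15*c - r^3 + r^2*(-5*c - 3) + r*(1 - 20*c) + 3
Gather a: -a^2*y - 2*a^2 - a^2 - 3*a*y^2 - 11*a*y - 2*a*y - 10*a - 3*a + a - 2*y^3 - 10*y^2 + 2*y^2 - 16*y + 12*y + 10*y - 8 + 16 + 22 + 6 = a^2*(-y - 3) + a*(-3*y^2 - 13*y - 12) - 2*y^3 - 8*y^2 + 6*y + 36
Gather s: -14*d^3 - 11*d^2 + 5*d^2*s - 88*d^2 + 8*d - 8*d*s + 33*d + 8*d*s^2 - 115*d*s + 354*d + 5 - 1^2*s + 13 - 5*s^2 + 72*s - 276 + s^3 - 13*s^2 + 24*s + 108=-14*d^3 - 99*d^2 + 395*d + s^3 + s^2*(8*d - 18) + s*(5*d^2 - 123*d + 95) - 150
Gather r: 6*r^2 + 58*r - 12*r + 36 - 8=6*r^2 + 46*r + 28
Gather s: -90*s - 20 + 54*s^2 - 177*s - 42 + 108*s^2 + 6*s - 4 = 162*s^2 - 261*s - 66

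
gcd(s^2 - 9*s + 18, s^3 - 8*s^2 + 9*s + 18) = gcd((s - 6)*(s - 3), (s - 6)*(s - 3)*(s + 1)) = s^2 - 9*s + 18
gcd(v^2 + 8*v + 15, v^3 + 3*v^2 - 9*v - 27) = v + 3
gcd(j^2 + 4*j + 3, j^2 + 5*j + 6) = j + 3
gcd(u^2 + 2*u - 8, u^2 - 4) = u - 2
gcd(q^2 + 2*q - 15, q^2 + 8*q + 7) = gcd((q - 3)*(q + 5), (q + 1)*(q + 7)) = 1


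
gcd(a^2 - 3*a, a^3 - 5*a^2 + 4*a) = a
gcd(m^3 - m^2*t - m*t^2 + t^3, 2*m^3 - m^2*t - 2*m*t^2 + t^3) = -m^2 + t^2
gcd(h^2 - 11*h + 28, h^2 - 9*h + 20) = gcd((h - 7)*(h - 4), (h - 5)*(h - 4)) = h - 4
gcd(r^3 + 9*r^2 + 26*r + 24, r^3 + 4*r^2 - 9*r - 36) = r^2 + 7*r + 12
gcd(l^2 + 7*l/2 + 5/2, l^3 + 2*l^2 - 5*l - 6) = l + 1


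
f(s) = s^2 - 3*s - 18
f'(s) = 2*s - 3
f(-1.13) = -13.33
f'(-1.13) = -5.26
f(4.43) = -11.67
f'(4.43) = 5.86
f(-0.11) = -17.66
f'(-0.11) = -3.22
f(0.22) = -18.61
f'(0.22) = -2.56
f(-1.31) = -12.35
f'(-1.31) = -5.62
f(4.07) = -13.65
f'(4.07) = 5.14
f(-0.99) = -14.05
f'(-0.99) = -4.98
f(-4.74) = 18.69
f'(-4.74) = -12.48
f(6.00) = 0.00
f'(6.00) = 9.00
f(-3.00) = 0.00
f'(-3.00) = -9.00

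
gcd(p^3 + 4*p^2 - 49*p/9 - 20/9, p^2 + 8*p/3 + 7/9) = p + 1/3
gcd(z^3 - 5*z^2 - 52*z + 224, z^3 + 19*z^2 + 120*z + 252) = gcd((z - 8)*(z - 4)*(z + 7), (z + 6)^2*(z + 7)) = z + 7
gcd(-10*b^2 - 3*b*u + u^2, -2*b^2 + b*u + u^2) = 2*b + u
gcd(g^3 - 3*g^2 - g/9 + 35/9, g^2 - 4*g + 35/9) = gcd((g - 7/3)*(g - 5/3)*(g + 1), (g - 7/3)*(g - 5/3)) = g^2 - 4*g + 35/9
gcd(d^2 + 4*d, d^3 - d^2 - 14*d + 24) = d + 4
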